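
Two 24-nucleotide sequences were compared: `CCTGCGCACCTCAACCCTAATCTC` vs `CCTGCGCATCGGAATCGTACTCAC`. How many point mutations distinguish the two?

Comparing position by position, 7 sites differ: 9 (C/T), 11 (T/G), 12 (C/G), 15 (C/T), 17 (C/G), 20 (A/C), 23 (T/A).

7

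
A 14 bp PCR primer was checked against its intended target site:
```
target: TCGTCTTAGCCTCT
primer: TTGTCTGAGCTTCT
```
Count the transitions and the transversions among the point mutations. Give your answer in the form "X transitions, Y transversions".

2 transitions, 1 transversion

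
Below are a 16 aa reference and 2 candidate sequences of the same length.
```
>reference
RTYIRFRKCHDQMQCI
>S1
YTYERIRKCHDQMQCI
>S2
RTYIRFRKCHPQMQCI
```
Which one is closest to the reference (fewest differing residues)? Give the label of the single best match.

S1 differs at 3 residues; S2 differs at 1 residue. The closest is S2.

S2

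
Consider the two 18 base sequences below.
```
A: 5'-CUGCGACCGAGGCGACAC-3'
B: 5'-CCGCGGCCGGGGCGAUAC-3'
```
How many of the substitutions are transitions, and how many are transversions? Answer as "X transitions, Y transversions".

Transitions (purine↔purine or pyrimidine↔pyrimidine): 2 U→C, 6 A→G, 10 A→G, 16 C→U.
Transversions (purine↔pyrimidine): none.

4 transitions, 0 transversions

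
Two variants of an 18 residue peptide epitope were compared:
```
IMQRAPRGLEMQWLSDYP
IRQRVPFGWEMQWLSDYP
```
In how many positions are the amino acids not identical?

4

The sequences differ at positions 2, 5, 7, 9 (1-based) — 4 in total.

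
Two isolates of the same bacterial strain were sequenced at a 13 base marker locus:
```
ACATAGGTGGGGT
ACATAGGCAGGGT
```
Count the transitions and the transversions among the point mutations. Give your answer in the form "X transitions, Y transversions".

2 transitions, 0 transversions

Mismatches (1-based):
base 8: T→C (pyrimidine→pyrimidine, transition)
base 9: G→A (purine→purine, transition)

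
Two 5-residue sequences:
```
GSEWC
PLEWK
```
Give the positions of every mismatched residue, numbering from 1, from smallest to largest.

1, 2, 5

Scanning 1-based: 1: G/P; 2: S/L; 5: C/K.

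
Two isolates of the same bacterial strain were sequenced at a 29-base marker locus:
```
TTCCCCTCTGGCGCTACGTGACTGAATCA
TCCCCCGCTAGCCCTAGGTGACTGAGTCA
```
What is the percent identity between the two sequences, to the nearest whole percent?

6 positions differ (2, 7, 10, 13, 17, 26), so 23 of 29 match: 23/29 = 79.31%.

79%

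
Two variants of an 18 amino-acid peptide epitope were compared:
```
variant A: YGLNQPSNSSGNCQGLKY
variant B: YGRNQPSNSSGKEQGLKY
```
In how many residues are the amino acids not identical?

Comparing position by position, 3 residues differ: 3 (L/R), 12 (N/K), 13 (C/E).

3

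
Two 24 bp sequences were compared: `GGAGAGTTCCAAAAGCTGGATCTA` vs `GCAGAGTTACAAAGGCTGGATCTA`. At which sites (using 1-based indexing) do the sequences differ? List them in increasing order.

2, 9, 14

Differences at site 2 (G→C), site 9 (C→A), site 14 (A→G).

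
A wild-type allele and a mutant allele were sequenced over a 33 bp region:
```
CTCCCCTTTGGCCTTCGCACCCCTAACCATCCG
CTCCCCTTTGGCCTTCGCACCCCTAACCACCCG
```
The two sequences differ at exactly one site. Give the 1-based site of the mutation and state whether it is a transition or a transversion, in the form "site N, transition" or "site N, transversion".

The sequences differ only at site 30: T→C (pyrimidine→pyrimidine), a transition.

site 30, transition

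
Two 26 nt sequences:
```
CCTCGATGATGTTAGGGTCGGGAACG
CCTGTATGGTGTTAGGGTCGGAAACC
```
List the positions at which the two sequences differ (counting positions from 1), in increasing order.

4, 5, 9, 22, 26

Scanning 1-based: 4: C/G; 5: G/T; 9: A/G; 22: G/A; 26: G/C.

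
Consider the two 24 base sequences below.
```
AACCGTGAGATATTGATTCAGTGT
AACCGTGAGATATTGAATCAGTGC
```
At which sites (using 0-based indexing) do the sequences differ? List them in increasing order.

16, 23

Differences at site 16 (T→A), site 23 (T→C).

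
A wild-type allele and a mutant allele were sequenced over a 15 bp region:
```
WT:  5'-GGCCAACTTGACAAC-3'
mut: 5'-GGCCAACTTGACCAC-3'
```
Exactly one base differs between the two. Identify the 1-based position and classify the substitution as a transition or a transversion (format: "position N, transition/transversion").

position 13, transversion

Position 13 changes A→C. A is a purine and C is a pyrimidine, so this is a transversion.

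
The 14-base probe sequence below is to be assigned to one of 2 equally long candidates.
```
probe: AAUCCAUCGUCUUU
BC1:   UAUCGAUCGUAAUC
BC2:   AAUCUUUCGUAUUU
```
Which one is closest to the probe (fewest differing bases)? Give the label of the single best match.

BC1 differs at 5 bases; BC2 differs at 3 bases. The closest is BC2.

BC2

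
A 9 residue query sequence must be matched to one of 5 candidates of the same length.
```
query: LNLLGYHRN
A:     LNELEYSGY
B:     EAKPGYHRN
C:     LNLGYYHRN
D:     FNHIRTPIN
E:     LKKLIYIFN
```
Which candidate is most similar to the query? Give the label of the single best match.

C

Hamming distances to query — A: 5; B: 4; C: 2; D: 7; E: 5.
Smallest is C with 2 mismatches.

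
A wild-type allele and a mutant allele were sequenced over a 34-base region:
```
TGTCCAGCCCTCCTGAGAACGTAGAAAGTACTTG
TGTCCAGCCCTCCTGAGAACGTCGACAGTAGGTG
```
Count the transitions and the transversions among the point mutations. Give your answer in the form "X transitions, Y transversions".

0 transitions, 4 transversions

Mismatches (1-based):
position 23: A→C (purine→pyrimidine, transversion)
position 26: A→C (purine→pyrimidine, transversion)
position 31: C→G (pyrimidine→purine, transversion)
position 32: T→G (pyrimidine→purine, transversion)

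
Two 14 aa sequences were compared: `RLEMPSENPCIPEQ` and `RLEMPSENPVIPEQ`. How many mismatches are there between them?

The sequences differ at residues 10 (1-based) — 1 in total.

1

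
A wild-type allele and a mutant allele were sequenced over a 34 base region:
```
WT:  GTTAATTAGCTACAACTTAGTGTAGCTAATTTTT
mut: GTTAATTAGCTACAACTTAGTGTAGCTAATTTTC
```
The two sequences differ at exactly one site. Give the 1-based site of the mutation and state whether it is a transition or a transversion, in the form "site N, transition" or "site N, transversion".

The sequences differ only at site 34: T→C (pyrimidine→pyrimidine), a transition.

site 34, transition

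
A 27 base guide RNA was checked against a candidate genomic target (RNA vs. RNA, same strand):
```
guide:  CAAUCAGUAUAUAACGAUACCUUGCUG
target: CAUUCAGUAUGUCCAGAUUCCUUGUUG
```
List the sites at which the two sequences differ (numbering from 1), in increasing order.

3, 11, 13, 14, 15, 19, 25

Differences at site 3 (A→U), site 11 (A→G), site 13 (A→C), site 14 (A→C), site 15 (C→A), site 19 (A→U), site 25 (C→U).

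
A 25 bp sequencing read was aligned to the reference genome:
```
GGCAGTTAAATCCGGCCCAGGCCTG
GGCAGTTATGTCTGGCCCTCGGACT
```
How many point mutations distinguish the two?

9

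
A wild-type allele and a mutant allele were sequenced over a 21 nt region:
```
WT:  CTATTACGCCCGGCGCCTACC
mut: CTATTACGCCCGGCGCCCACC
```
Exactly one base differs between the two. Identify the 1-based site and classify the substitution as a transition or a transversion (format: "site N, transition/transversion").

The sequences differ only at site 18: T→C (pyrimidine→pyrimidine), a transition.

site 18, transition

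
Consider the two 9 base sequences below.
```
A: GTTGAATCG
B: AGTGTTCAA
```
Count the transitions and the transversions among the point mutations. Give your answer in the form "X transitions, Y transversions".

3 transitions, 4 transversions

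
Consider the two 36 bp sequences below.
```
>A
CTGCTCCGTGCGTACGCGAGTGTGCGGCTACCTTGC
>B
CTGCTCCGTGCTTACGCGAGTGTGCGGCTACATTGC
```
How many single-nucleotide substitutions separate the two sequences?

Mismatches (1-based): base 12: G→T; base 32: C→A.

2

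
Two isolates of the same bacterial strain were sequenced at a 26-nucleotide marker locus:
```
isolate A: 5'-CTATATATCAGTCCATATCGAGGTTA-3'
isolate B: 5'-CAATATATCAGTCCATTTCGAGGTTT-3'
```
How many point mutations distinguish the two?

3

Comparing position by position, 3 positions differ: 2 (T/A), 17 (A/T), 26 (A/T).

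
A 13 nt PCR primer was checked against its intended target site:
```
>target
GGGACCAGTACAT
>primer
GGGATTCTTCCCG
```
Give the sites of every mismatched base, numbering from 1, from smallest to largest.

Differences at site 5 (C→T), site 6 (C→T), site 7 (A→C), site 8 (G→T), site 10 (A→C), site 12 (A→C), site 13 (T→G).

5, 6, 7, 8, 10, 12, 13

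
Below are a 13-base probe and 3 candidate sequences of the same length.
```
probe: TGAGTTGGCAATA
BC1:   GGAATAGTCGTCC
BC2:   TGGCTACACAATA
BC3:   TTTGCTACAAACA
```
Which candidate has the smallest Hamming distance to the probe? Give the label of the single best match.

BC1 differs at 8 bases; BC2 differs at 5 bases; BC3 differs at 7 bases. The closest is BC2.

BC2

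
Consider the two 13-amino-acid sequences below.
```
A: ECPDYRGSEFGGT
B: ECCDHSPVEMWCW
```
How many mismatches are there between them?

9

Comparing position by position, 9 residues differ: 3 (P/C), 5 (Y/H), 6 (R/S), 7 (G/P), 8 (S/V), 10 (F/M), 11 (G/W), 12 (G/C), 13 (T/W).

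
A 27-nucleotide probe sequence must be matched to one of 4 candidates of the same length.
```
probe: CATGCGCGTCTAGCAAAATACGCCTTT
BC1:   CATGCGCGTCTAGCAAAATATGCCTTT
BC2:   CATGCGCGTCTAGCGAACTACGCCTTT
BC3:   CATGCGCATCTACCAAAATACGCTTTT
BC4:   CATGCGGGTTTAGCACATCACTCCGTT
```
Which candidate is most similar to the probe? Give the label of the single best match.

BC1

BC1 differs at 1 base; BC2 differs at 2 bases; BC3 differs at 3 bases; BC4 differs at 7 bases. The closest is BC1.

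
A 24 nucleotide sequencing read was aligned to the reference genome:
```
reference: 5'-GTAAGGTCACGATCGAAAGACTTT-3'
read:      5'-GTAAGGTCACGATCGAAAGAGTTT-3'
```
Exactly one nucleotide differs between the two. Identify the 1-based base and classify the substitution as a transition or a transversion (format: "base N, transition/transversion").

base 21, transversion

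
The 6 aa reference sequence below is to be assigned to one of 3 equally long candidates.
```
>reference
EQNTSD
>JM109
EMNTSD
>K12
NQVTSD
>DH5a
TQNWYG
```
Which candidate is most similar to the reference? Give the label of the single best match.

JM109

JM109 differs at 1 residue; K12 differs at 2 residues; DH5a differs at 4 residues. The closest is JM109.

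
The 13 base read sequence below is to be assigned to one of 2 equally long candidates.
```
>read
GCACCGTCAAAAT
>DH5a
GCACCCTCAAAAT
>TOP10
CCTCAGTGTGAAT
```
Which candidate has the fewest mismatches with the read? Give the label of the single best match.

DH5a

Hamming distances to read — DH5a: 1; TOP10: 6.
Smallest is DH5a with 1 mismatch.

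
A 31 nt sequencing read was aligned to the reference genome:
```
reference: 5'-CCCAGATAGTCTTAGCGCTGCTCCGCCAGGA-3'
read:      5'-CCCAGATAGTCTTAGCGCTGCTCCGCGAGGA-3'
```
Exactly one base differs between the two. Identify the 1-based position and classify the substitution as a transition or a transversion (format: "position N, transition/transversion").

position 27, transversion

Position 27 changes C→G. C is a pyrimidine and G is a purine, so this is a transversion.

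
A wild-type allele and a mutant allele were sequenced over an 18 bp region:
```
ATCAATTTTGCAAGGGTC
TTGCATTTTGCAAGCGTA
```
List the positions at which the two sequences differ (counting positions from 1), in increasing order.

Scanning 1-based: 1: A/T; 3: C/G; 4: A/C; 15: G/C; 18: C/A.

1, 3, 4, 15, 18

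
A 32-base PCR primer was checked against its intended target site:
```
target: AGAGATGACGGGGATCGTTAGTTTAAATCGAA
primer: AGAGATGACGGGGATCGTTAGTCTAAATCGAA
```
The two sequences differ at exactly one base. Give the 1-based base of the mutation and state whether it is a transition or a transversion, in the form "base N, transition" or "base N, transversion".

Base 23 changes T→C. T is a pyrimidine and C is a pyrimidine, so this is a transition.

base 23, transition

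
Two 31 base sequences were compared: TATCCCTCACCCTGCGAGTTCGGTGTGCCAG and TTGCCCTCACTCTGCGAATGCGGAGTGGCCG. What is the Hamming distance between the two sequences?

8

The sequences differ at sites 2, 3, 11, 18, 20, 24, 28, 30 (1-based) — 8 in total.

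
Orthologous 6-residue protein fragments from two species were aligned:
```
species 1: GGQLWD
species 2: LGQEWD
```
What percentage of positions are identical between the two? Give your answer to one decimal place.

66.7%

2 positions differ (1, 4), so 4 of 6 match: 4/6 = 66.67%.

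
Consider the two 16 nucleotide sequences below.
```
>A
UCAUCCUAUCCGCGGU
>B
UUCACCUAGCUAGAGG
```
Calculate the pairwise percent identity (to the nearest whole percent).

44%

Mismatches at positions 2, 3, 4, 9, 11, 12, 13, 14, 16 (1-based): 9 of 16.
Identical positions: 7/16 = 43.75% → 44%.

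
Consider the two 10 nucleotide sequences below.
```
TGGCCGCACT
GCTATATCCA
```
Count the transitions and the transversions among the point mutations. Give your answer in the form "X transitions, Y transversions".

3 transitions, 6 transversions

Mismatches (1-based):
base 1: T→G (pyrimidine→purine, transversion)
base 2: G→C (purine→pyrimidine, transversion)
base 3: G→T (purine→pyrimidine, transversion)
base 4: C→A (pyrimidine→purine, transversion)
base 5: C→T (pyrimidine→pyrimidine, transition)
base 6: G→A (purine→purine, transition)
base 7: C→T (pyrimidine→pyrimidine, transition)
base 8: A→C (purine→pyrimidine, transversion)
base 10: T→A (pyrimidine→purine, transversion)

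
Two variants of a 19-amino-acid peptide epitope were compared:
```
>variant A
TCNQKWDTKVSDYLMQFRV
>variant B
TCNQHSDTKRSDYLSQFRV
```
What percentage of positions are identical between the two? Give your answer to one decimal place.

78.9%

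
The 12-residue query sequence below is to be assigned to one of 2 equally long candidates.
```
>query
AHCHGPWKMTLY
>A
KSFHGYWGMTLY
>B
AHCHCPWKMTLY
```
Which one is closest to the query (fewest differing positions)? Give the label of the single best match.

B

A differs at 5 positions; B differs at 1 position. The closest is B.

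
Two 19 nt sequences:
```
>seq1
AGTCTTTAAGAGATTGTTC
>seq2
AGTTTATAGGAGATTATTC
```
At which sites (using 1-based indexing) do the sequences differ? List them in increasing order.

4, 6, 9, 16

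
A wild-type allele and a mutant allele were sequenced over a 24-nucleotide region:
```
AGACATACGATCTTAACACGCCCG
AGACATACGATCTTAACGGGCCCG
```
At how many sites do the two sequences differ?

Mismatches (1-based): site 18: A→G; site 19: C→G.

2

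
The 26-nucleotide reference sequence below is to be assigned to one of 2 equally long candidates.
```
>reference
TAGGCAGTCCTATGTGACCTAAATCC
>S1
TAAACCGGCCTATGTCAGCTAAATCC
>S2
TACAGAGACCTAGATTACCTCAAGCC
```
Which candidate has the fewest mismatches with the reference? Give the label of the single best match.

S1

S1 differs at 6 positions; S2 differs at 9 positions. The closest is S1.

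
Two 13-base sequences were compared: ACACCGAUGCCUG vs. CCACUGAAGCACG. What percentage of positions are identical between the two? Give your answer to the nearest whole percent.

5 positions differ (1, 5, 8, 11, 12), so 8 of 13 match: 8/13 = 61.54%.

62%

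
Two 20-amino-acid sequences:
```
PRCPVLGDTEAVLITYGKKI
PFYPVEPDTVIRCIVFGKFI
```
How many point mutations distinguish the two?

Comparing position by position, 11 positions differ: 2 (R/F), 3 (C/Y), 6 (L/E), 7 (G/P), 10 (E/V), 11 (A/I), 12 (V/R), 13 (L/C), 15 (T/V), 16 (Y/F), 19 (K/F).

11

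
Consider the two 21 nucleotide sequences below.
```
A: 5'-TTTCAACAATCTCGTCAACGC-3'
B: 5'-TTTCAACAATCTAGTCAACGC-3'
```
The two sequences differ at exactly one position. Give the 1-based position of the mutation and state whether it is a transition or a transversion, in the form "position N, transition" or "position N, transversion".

position 13, transversion

Position 13 changes C→A. C is a pyrimidine and A is a purine, so this is a transversion.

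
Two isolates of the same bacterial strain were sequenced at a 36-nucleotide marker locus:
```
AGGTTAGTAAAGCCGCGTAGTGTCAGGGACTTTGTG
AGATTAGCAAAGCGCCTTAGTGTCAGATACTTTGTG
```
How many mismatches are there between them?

Comparing position by position, 7 bases differ: 3 (G/A), 8 (T/C), 14 (C/G), 15 (G/C), 17 (G/T), 27 (G/A), 28 (G/T).

7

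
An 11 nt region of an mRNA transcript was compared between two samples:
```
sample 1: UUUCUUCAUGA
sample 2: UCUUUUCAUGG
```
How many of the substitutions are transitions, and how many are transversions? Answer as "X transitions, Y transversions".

Mismatches (1-based):
position 2: U→C (pyrimidine→pyrimidine, transition)
position 4: C→U (pyrimidine→pyrimidine, transition)
position 11: A→G (purine→purine, transition)

3 transitions, 0 transversions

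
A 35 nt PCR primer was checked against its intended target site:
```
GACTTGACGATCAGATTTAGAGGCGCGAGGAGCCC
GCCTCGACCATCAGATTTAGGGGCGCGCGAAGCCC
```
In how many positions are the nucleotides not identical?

Comparing position by position, 6 positions differ: 2 (A/C), 5 (T/C), 9 (G/C), 21 (A/G), 28 (A/C), 30 (G/A).

6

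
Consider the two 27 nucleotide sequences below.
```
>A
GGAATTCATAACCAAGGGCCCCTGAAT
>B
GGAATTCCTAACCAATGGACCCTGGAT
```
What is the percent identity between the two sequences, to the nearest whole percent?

Mismatches at positions 8, 16, 19, 25 (1-based): 4 of 27.
Identical positions: 23/27 = 85.19% → 85%.

85%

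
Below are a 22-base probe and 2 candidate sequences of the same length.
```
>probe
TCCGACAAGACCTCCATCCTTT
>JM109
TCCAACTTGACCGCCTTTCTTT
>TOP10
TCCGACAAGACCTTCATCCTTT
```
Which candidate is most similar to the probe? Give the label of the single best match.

TOP10

Hamming distances to probe — JM109: 6; TOP10: 1.
Smallest is TOP10 with 1 mismatch.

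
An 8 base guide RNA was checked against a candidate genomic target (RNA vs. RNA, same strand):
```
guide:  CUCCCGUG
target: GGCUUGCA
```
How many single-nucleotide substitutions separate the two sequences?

The sequences differ at positions 1, 2, 4, 5, 7, 8 (1-based) — 6 in total.

6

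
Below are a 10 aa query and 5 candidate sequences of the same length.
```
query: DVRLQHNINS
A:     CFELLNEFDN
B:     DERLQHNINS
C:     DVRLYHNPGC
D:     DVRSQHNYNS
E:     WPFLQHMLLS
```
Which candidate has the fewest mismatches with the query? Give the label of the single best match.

A differs at 9 positions; B differs at 1 position; C differs at 4 positions; D differs at 2 positions; E differs at 6 positions. The closest is B.

B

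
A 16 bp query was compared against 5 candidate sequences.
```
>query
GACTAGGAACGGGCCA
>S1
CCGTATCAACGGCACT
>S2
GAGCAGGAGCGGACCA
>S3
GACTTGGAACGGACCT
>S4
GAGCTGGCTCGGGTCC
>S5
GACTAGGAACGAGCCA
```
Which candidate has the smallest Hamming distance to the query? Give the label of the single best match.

S5

S1 differs at 8 positions; S2 differs at 4 positions; S3 differs at 3 positions; S4 differs at 7 positions; S5 differs at 1 position. The closest is S5.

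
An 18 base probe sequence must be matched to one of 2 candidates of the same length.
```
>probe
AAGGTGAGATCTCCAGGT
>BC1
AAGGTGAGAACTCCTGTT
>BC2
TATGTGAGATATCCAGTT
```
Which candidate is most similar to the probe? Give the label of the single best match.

Hamming distances to probe — BC1: 3; BC2: 4.
Smallest is BC1 with 3 mismatches.

BC1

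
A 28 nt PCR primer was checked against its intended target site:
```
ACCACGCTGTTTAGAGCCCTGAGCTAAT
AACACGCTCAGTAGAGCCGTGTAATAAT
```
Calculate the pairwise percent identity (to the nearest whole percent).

71%

8 positions differ (2, 9, 10, 11, 19, 22, 23, 24), so 20 of 28 match: 20/28 = 71.43%.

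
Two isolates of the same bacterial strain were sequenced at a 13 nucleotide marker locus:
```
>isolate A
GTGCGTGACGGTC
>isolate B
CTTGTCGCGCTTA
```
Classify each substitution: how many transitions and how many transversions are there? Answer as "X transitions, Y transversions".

1 transition, 9 transversions

Mismatches (1-based):
position 1: G→C (purine→pyrimidine, transversion)
position 3: G→T (purine→pyrimidine, transversion)
position 4: C→G (pyrimidine→purine, transversion)
position 5: G→T (purine→pyrimidine, transversion)
position 6: T→C (pyrimidine→pyrimidine, transition)
position 8: A→C (purine→pyrimidine, transversion)
position 9: C→G (pyrimidine→purine, transversion)
position 10: G→C (purine→pyrimidine, transversion)
position 11: G→T (purine→pyrimidine, transversion)
position 13: C→A (pyrimidine→purine, transversion)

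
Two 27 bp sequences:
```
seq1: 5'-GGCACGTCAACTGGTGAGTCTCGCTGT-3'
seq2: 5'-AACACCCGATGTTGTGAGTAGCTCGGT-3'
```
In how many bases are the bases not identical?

Comparing position by position, 12 bases differ: 1 (G/A), 2 (G/A), 6 (G/C), 7 (T/C), 8 (C/G), 10 (A/T), 11 (C/G), 13 (G/T), 20 (C/A), 21 (T/G), 23 (G/T), 25 (T/G).

12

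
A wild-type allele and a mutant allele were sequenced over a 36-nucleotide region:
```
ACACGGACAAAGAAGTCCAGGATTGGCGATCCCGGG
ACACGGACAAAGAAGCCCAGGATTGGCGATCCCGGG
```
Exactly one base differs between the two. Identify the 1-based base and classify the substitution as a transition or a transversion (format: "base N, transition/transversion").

base 16, transition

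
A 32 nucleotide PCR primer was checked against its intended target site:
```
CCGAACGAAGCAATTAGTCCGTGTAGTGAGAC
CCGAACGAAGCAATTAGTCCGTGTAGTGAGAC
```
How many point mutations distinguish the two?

No positions differ; the sequences are identical.

0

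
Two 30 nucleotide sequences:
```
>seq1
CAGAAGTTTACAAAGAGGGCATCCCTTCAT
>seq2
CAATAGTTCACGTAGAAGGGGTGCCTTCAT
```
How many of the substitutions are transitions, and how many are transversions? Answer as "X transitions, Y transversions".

5 transitions, 4 transversions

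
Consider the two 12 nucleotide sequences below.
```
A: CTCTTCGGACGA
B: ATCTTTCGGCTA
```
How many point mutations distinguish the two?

Comparing position by position, 5 positions differ: 1 (C/A), 6 (C/T), 7 (G/C), 9 (A/G), 11 (G/T).

5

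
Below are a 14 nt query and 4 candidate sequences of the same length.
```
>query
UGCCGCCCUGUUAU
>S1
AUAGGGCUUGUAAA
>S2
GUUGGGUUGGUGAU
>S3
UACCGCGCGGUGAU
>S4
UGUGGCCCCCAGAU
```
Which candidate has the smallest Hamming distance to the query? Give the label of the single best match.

Hamming distances to query — S1: 8; S2: 9; S3: 4; S4: 6.
Smallest is S3 with 4 mismatches.

S3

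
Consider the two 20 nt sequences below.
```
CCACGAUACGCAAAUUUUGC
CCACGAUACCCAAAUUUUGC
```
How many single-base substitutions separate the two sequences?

1

Comparing position by position, 1 base differs: 10 (G/C).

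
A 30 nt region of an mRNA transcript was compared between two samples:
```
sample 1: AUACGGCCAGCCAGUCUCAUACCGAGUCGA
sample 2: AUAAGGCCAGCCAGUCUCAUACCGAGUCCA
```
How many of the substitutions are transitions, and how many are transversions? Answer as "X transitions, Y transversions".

Mismatches (1-based):
site 4: C→A (pyrimidine→purine, transversion)
site 29: G→C (purine→pyrimidine, transversion)

0 transitions, 2 transversions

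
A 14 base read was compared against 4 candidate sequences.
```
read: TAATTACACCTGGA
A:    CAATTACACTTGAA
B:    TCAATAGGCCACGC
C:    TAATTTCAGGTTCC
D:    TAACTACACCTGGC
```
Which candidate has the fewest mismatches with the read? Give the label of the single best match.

D

Hamming distances to read — A: 3; B: 7; C: 6; D: 2.
Smallest is D with 2 mismatches.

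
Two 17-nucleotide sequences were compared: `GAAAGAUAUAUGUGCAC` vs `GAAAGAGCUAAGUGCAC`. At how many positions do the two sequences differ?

The sequences differ at positions 7, 8, 11 (1-based) — 3 in total.

3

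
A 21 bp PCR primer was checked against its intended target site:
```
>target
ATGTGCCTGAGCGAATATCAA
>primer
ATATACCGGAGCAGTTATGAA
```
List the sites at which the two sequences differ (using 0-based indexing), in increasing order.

Scanning 0-based: 2: G/A; 4: G/A; 7: T/G; 12: G/A; 13: A/G; 14: A/T; 18: C/G.

2, 4, 7, 12, 13, 14, 18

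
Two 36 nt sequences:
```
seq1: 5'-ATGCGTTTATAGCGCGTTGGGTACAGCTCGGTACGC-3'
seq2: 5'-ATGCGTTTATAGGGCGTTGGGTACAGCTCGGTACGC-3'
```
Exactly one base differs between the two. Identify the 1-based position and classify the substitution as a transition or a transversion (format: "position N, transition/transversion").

position 13, transversion

The sequences differ only at position 13: C→G (pyrimidine→purine), a transversion.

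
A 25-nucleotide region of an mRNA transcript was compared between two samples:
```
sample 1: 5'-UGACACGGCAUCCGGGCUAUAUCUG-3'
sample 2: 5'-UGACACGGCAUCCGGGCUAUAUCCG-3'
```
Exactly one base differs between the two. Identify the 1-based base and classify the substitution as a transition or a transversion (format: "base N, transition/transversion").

Base 24 changes U→C. U is a pyrimidine and C is a pyrimidine, so this is a transition.

base 24, transition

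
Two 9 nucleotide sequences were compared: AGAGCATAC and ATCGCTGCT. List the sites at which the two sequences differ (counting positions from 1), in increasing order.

Differences at site 2 (G→T), site 3 (A→C), site 6 (A→T), site 7 (T→G), site 8 (A→C), site 9 (C→T).

2, 3, 6, 7, 8, 9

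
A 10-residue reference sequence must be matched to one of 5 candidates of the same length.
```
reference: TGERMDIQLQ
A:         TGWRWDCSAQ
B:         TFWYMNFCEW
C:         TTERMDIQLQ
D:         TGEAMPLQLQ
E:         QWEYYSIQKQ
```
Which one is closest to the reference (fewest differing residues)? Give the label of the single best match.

A differs at 5 residues; B differs at 8 residues; C differs at 1 residue; D differs at 3 residues; E differs at 6 residues. The closest is C.

C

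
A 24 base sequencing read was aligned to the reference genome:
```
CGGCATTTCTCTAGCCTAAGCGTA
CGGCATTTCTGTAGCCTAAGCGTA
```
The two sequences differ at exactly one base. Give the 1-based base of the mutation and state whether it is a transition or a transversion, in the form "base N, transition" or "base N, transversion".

base 11, transversion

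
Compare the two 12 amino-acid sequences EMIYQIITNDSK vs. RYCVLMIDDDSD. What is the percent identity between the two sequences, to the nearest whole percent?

Mismatches at positions 1, 2, 3, 4, 5, 6, 8, 9, 12 (1-based): 9 of 12.
Identical positions: 3/12 = 25% → 25%.

25%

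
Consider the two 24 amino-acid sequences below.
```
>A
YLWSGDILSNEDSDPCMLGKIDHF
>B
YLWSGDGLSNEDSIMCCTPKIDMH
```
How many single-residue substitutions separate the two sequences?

Comparing position by position, 8 residues differ: 7 (I/G), 14 (D/I), 15 (P/M), 17 (M/C), 18 (L/T), 19 (G/P), 23 (H/M), 24 (F/H).

8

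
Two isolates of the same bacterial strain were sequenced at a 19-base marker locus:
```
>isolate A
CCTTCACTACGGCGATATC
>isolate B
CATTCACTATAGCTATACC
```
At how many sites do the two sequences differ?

5

The sequences differ at sites 2, 10, 11, 14, 18 (1-based) — 5 in total.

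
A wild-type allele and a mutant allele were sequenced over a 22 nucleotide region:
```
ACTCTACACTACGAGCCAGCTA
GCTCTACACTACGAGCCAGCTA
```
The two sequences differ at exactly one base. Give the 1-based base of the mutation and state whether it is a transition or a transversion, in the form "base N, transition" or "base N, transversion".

Base 1 changes A→G. A is a purine and G is a purine, so this is a transition.

base 1, transition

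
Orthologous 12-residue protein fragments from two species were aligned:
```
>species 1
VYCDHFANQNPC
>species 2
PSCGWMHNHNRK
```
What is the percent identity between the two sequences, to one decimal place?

25.0%

9 positions differ (1, 2, 4, 5, 6, 7, 9, 11, 12), so 3 of 12 match: 3/12 = 25%.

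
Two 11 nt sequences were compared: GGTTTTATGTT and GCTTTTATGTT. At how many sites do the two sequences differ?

Comparing position by position, 1 site differs: 2 (G/C).

1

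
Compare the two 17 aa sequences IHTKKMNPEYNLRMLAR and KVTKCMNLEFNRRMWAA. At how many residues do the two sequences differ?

Comparing position by position, 8 residues differ: 1 (I/K), 2 (H/V), 5 (K/C), 8 (P/L), 10 (Y/F), 12 (L/R), 15 (L/W), 17 (R/A).

8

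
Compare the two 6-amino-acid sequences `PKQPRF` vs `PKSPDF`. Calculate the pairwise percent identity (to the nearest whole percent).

67%

2 positions differ (3, 5), so 4 of 6 match: 4/6 = 66.67%.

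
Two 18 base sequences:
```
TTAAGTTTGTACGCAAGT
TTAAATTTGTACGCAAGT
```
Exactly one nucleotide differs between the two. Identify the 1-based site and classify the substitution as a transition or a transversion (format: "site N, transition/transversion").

The sequences differ only at site 5: G→A (purine→purine), a transition.

site 5, transition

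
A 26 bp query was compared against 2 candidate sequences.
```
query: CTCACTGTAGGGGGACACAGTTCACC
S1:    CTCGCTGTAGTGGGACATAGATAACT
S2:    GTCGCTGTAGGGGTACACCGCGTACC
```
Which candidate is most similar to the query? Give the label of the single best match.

S1 differs at 6 sites; S2 differs at 7 sites. The closest is S1.

S1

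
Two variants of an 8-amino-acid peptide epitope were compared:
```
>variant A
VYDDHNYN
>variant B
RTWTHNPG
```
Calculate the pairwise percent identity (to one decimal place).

25.0%

6 positions differ (1, 2, 3, 4, 7, 8), so 2 of 8 match: 2/8 = 25%.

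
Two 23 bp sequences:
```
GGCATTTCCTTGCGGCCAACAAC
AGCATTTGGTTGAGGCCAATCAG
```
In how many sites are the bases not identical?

Comparing position by position, 7 sites differ: 1 (G/A), 8 (C/G), 9 (C/G), 13 (C/A), 20 (C/T), 21 (A/C), 23 (C/G).

7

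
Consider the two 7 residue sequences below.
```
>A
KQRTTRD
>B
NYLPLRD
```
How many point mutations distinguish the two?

5

Mismatches (1-based): position 1: K→N; position 2: Q→Y; position 3: R→L; position 4: T→P; position 5: T→L.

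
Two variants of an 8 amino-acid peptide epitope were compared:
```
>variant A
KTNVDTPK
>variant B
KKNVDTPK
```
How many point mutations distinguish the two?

Mismatches (1-based): residue 2: T→K.

1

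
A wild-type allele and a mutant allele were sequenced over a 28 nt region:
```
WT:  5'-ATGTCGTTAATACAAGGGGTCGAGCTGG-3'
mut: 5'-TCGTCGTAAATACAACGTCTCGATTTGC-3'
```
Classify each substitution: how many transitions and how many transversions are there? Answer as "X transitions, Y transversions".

2 transitions, 7 transversions

Transitions (purine↔purine or pyrimidine↔pyrimidine): 2 T→C, 25 C→T.
Transversions (purine↔pyrimidine): 1 A→T, 8 T→A, 16 G→C, 18 G→T, 19 G→C, 24 G→T, 28 G→C.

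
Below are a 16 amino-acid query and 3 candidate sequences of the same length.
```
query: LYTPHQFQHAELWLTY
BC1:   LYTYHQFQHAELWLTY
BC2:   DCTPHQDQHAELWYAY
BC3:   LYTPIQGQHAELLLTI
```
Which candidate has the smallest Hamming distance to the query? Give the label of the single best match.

BC1 differs at 1 residue; BC2 differs at 5 residues; BC3 differs at 4 residues. The closest is BC1.

BC1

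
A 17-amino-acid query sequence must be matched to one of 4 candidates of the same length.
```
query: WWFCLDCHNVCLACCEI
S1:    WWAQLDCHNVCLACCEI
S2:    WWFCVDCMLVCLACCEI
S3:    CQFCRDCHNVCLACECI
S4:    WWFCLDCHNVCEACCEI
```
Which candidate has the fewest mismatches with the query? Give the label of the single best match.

S4

S1 differs at 2 residues; S2 differs at 3 residues; S3 differs at 5 residues; S4 differs at 1 residue. The closest is S4.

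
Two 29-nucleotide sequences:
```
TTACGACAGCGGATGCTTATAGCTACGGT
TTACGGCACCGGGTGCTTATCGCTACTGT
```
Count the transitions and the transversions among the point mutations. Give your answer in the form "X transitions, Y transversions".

2 transitions, 3 transversions

Mismatches (1-based):
position 6: A→G (purine→purine, transition)
position 9: G→C (purine→pyrimidine, transversion)
position 13: A→G (purine→purine, transition)
position 21: A→C (purine→pyrimidine, transversion)
position 27: G→T (purine→pyrimidine, transversion)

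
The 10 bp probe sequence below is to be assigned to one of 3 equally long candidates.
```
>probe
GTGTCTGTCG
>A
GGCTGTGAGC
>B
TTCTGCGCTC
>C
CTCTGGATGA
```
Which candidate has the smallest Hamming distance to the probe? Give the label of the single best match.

A

A differs at 6 sites; B differs at 7 sites; C differs at 7 sites. The closest is A.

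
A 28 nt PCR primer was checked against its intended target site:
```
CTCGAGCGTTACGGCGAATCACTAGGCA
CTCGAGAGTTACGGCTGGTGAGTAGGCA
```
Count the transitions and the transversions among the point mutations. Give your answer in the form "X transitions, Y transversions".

Mismatches (1-based):
base 7: C→A (pyrimidine→purine, transversion)
base 16: G→T (purine→pyrimidine, transversion)
base 17: A→G (purine→purine, transition)
base 18: A→G (purine→purine, transition)
base 20: C→G (pyrimidine→purine, transversion)
base 22: C→G (pyrimidine→purine, transversion)

2 transitions, 4 transversions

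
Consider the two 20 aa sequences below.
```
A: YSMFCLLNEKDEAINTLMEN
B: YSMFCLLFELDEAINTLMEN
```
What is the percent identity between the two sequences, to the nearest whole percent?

90%

Mismatches at positions 8, 10 (1-based): 2 of 20.
Identical positions: 18/20 = 90% → 90%.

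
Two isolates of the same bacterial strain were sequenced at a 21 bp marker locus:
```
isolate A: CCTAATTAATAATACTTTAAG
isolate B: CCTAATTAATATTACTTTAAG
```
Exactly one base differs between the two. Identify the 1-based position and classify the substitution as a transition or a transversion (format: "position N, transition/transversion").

The sequences differ only at position 12: A→T (purine→pyrimidine), a transversion.

position 12, transversion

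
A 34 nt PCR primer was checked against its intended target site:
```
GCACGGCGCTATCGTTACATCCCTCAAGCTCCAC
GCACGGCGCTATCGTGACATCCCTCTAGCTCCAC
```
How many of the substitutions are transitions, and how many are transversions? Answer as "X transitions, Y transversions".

0 transitions, 2 transversions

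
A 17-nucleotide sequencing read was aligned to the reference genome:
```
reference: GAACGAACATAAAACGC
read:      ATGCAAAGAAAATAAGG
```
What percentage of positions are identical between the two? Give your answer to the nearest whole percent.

Mismatches at positions 1, 2, 3, 5, 8, 10, 13, 15, 17 (1-based): 9 of 17.
Identical positions: 8/17 = 47.06% → 47%.

47%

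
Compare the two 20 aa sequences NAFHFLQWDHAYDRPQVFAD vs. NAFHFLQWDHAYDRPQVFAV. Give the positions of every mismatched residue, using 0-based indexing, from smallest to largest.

19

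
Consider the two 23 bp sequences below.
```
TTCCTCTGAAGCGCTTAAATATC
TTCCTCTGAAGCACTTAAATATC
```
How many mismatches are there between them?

Mismatches (1-based): site 13: G→A.

1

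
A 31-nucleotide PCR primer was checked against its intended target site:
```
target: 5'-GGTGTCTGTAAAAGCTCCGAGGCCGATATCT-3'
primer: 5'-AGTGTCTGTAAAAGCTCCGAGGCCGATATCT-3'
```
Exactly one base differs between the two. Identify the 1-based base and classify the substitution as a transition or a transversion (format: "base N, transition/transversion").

base 1, transition

Base 1 changes G→A. G is a purine and A is a purine, so this is a transition.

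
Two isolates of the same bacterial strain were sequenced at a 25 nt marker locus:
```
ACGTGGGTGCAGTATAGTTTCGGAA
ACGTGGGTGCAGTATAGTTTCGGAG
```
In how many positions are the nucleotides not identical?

The sequences differ at positions 25 (1-based) — 1 in total.

1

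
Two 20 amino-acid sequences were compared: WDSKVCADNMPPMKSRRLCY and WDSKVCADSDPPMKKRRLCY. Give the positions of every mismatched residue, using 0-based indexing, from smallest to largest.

8, 9, 14

Scanning 0-based: 8: N/S; 9: M/D; 14: S/K.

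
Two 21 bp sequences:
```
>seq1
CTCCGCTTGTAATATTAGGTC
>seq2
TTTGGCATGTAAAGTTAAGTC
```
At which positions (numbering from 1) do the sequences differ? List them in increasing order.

Differences at position 1 (C→T), position 3 (C→T), position 4 (C→G), position 7 (T→A), position 13 (T→A), position 14 (A→G), position 18 (G→A).

1, 3, 4, 7, 13, 14, 18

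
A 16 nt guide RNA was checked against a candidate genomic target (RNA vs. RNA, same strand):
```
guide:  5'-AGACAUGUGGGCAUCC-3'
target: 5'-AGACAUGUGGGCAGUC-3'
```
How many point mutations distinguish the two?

Comparing position by position, 2 bases differ: 14 (U/G), 15 (C/U).

2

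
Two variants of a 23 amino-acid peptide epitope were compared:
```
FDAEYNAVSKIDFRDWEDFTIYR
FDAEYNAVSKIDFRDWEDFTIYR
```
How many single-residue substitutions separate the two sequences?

No positions differ; the sequences are identical.

0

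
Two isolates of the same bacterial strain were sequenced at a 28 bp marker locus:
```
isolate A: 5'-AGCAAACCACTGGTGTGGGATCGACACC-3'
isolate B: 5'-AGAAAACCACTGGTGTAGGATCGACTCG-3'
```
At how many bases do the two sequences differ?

Mismatches (1-based): base 3: C→A; base 17: G→A; base 26: A→T; base 28: C→G.

4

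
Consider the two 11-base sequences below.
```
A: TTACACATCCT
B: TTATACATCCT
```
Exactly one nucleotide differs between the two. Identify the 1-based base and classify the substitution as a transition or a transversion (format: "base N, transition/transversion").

base 4, transition

Base 4 changes C→T. C is a pyrimidine and T is a pyrimidine, so this is a transition.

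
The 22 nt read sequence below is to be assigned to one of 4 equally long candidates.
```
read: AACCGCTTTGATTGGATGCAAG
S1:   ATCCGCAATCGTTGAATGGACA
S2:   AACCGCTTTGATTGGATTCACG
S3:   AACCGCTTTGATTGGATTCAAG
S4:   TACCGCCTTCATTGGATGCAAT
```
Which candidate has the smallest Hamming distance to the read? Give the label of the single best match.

S1 differs at 9 positions; S2 differs at 2 positions; S3 differs at 1 position; S4 differs at 4 positions. The closest is S3.

S3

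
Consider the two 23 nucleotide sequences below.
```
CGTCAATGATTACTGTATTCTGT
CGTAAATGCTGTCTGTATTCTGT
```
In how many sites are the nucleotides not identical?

Mismatches (1-based): site 4: C→A; site 9: A→C; site 11: T→G; site 12: A→T.

4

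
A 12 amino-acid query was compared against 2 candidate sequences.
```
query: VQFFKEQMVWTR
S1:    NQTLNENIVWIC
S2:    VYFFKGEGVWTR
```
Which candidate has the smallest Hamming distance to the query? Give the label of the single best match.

S2

S1 differs at 8 positions; S2 differs at 4 positions. The closest is S2.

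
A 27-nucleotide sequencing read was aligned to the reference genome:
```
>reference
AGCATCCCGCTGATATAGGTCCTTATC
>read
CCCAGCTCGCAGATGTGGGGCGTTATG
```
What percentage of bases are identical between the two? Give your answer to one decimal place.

63.0%

Mismatches at positions 1, 2, 5, 7, 11, 15, 17, 20, 22, 27 (1-based): 10 of 27.
Identical positions: 17/27 = 62.96% → 63.0%.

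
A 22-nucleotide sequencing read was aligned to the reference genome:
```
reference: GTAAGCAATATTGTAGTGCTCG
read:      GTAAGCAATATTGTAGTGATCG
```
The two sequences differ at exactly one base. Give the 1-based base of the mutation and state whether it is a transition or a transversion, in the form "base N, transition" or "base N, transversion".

base 19, transversion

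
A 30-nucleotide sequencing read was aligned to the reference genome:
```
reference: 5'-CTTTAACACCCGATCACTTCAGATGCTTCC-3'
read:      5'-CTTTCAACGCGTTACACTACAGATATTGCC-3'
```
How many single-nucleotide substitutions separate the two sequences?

12

Comparing position by position, 12 positions differ: 5 (A/C), 7 (C/A), 8 (A/C), 9 (C/G), 11 (C/G), 12 (G/T), 13 (A/T), 14 (T/A), 19 (T/A), 25 (G/A), 26 (C/T), 28 (T/G).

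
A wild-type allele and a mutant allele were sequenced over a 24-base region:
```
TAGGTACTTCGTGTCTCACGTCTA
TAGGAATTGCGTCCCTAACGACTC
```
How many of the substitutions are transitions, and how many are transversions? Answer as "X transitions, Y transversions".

2 transitions, 6 transversions

Mismatches (1-based):
site 5: T→A (pyrimidine→purine, transversion)
site 7: C→T (pyrimidine→pyrimidine, transition)
site 9: T→G (pyrimidine→purine, transversion)
site 13: G→C (purine→pyrimidine, transversion)
site 14: T→C (pyrimidine→pyrimidine, transition)
site 17: C→A (pyrimidine→purine, transversion)
site 21: T→A (pyrimidine→purine, transversion)
site 24: A→C (purine→pyrimidine, transversion)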